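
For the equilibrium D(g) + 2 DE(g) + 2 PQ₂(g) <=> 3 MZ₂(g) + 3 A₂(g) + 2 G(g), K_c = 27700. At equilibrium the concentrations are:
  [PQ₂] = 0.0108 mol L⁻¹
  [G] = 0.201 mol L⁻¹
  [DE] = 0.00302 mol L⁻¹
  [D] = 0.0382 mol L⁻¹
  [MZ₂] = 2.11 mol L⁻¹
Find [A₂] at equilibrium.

At equilibrium, K_c = [MZ₂]³·[A₂]³·[G]² / ([D]·[DE]²·[PQ₂]²) = 27700.
(2.11)³·([A₂])³·(0.201)² / ((0.0382)·(0.00302)²·(0.0108)²) = 27700
[A₂]³ = 2.97×10⁻⁶ ⇒ [A₂] = 0.0144 mol L⁻¹

[A₂] = 0.0144 mol L⁻¹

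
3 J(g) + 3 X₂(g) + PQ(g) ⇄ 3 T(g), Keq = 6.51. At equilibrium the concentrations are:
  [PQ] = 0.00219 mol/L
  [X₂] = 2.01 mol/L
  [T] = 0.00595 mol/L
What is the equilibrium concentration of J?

[J] = 0.0122 mol/L

At equilibrium, Keq = [T]³ / ([J]³·[X₂]³·[PQ]) = 6.51.
(0.00595)³ / (([J])³·(2.01)³·(0.00219)) = 6.51
[J]³ = 1.82×10⁻⁶ ⇒ [J] = 0.0122 mol/L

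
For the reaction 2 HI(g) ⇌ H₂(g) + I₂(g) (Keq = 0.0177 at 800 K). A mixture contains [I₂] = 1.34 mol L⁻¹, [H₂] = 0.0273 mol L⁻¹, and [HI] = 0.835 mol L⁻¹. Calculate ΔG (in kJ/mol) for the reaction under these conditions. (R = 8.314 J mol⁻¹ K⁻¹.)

Q = [H₂]·[I₂] / [HI]² = (0.0273)·(1.34) / (0.835)² = 0.0525
ΔG = RT ln(Q/Keq) = (8.314 J mol⁻¹ K⁻¹)(800 K) × ln(0.0525/0.0177)
   = (6.651 kJ/mol)(1.087) = 7.23 kJ/mol
ΔG > 0, so the forward reaction is non-spontaneous (proceeds in reverse).

ΔG = 7.23 kJ/mol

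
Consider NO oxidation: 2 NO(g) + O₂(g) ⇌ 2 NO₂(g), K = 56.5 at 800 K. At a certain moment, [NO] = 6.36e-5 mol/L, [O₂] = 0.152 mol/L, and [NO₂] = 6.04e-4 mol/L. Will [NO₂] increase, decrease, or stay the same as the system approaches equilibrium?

Q = [NO₂]² / ([NO]²·[O₂]) = (6.04e-4)² / ((6.36e-5)²·(0.152)) = 593
Q = 593 > K = 56.5: net reverse reaction.
NO₂ is a product, so it decreases.

decrease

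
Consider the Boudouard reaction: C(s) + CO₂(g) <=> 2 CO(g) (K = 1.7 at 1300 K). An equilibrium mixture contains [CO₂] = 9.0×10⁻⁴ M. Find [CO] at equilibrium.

[CO] = 0.039 M

(C is a pure solid — omitted from K.)
At equilibrium, K = [CO]² / [CO₂] = 1.7.
([CO])² / (9.0×10⁻⁴) = 1.7
[CO]² = 0.00153 ⇒ [CO] = 0.039 M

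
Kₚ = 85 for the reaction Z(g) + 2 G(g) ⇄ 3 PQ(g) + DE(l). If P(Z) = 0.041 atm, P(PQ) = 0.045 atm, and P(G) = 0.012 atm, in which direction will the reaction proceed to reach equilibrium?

toward products

(DE is a pure liquid — omitted from Qₚ.)
Qₚ = P(PQ)³ / (P(Z)·P(G)²) = (0.045)³ / ((0.041)·(0.012)²) = 15
Qₚ = 15 < Kₚ = 85, so the forward reaction proceeds.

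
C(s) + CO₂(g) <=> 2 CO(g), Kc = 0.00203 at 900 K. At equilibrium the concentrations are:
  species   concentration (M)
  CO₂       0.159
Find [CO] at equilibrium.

(C is a pure solid — omitted from Kc.)
At equilibrium, Kc = [CO]² / [CO₂] = 0.00203.
([CO])² / (0.159) = 0.00203
[CO]² = 3.23×10⁻⁴ ⇒ [CO] = 0.0180 M

[CO] = 0.0180 M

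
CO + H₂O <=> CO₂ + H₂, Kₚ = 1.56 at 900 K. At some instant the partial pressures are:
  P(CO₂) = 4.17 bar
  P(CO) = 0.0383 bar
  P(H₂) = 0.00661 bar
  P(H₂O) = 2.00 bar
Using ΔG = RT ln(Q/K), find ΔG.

Qₚ = P(CO₂)·P(H₂) / (P(CO)·P(H₂O)) = (4.17)·(0.00661) / ((0.0383)·(2.00)) = 0.360
ΔG = RT ln(Qₚ/Kₚ) = (8.314 J mol⁻¹ K⁻¹)(900 K) × ln(0.360/1.56)
   = (7.483 kJ/mol)(-1.466) = -11.0 kJ/mol
ΔG < 0, so the forward reaction is spontaneous (proceeds forward).

ΔG = -11.0 kJ/mol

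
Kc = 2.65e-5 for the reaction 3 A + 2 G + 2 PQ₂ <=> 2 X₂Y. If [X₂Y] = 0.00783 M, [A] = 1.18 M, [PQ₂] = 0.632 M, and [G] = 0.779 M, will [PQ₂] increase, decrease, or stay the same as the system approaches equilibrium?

increase

Qc = [X₂Y]² / ([A]³·[G]²·[PQ₂]²) = (0.00783)² / ((1.18)³·(0.779)²·(0.632)²) = 1.54e-4
Qc = 1.54e-4 > Kc = 2.65e-5: net reverse reaction.
PQ₂ is a reactant, so it increases.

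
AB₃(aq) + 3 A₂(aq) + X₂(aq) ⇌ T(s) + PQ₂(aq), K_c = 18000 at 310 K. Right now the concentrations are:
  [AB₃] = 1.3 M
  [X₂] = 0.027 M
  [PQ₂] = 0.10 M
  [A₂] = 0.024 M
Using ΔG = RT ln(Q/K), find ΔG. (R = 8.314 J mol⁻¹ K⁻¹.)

(T is a pure solid — omitted from Q_c.)
Q_c = [PQ₂] / ([AB₃]·[A₂]³·[X₂]) = (0.10) / ((1.3)·(0.024)³·(0.027)) = 2.06×10⁵
ΔG = RT ln(Q_c/K_c) = (8.314 J mol⁻¹ K⁻¹)(310 K) × ln(2.06×10⁵/18000)
   = (2.577 kJ/mol)(2.438) = 6.28 kJ/mol
ΔG > 0, so the forward reaction is non-spontaneous (proceeds in reverse).

ΔG = 6.28 kJ/mol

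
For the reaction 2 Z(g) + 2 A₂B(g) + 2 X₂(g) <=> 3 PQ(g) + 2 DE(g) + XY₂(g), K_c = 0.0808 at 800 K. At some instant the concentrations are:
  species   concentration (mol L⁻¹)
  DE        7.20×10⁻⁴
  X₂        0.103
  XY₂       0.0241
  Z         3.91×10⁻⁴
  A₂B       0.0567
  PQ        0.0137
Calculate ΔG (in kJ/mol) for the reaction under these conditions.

ΔG = -17.1 kJ/mol

Q_c = [PQ]³·[DE]²·[XY₂] / ([Z]²·[A₂B]²·[X₂]²) = (0.0137)³·(7.20×10⁻⁴)²·(0.0241) / ((3.91×10⁻⁴)²·(0.0567)²·(0.103)²) = 0.00616
ΔG = RT ln(Q_c/K_c) = (8.314 J mol⁻¹ K⁻¹)(800 K) × ln(0.00616/0.0808)
   = (6.651 kJ/mol)(-2.574) = -17.1 kJ/mol
ΔG < 0, so the forward reaction is spontaneous (proceeds forward).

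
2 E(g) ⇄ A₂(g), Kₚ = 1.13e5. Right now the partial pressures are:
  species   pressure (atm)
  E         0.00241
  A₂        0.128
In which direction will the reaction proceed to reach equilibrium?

to the right

Qₚ = P(A₂) / P(E)² = (0.128) / (0.00241)² = 22000
Qₚ = 22000 < Kₚ = 1.13e5, so the forward reaction proceeds.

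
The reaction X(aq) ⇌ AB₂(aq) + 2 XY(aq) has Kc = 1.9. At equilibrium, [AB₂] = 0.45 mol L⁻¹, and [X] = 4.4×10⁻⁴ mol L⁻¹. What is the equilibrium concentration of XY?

[XY] = 0.043 mol L⁻¹

At equilibrium, Kc = [AB₂]·[XY]² / [X] = 1.9.
(0.45)·([XY])² / (4.4×10⁻⁴) = 1.9
[XY]² = 0.00186 ⇒ [XY] = 0.043 mol L⁻¹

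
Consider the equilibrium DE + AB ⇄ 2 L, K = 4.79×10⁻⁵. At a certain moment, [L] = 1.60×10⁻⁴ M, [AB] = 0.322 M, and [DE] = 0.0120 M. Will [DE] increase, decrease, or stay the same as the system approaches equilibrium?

Q = [L]² / ([DE]·[AB]) = (1.60×10⁻⁴)² / ((0.0120)·(0.322)) = 6.63×10⁻⁶
Q = 6.63×10⁻⁶ < K = 4.79×10⁻⁵: net forward reaction.
DE is a reactant, so it decreases.

decrease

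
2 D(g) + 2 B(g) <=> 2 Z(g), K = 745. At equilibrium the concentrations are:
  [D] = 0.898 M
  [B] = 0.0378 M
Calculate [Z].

[Z] = 0.927 M

At equilibrium, K = [Z]² / ([D]²·[B]²) = 745.
([Z])² / ((0.898)²·(0.0378)²) = 745
[Z]² = 0.858 ⇒ [Z] = 0.927 M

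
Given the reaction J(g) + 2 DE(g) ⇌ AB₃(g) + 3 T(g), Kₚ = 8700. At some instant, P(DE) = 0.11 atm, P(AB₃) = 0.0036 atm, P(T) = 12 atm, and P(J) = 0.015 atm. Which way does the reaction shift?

to the left

Qₚ = P(AB₃)·P(T)³ / (P(J)·P(DE)²) = (0.0036)·(12)³ / ((0.015)·(0.11)²) = 34000
Qₚ = 34000 > Kₚ = 8700, so the reverse reaction proceeds.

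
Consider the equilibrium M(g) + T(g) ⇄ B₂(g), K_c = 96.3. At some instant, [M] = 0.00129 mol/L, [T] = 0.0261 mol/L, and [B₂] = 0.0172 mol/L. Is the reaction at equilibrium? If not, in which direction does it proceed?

Q_c = [B₂] / ([M]·[T]) = (0.0172) / ((0.00129)·(0.0261)) = 511
Q_c = 511 > K_c = 96.3, so the reverse reaction proceeds.

reverse (toward reactants)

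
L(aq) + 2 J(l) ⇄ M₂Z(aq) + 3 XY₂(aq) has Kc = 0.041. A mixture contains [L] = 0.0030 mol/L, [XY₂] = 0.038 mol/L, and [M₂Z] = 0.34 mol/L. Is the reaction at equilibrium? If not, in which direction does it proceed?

to the right

(J is a pure liquid — omitted from Qc.)
Qc = [M₂Z]·[XY₂]³ / [L] = (0.34)·(0.038)³ / (0.0030) = 0.0062
Qc = 0.0062 < Kc = 0.041, so the forward reaction proceeds.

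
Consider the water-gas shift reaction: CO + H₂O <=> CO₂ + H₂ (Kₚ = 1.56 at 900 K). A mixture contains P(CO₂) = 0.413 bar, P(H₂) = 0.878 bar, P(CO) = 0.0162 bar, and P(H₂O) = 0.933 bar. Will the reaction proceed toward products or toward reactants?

in the reverse direction

Qₚ = P(CO₂)·P(H₂) / (P(CO)·P(H₂O)) = (0.413)·(0.878) / ((0.0162)·(0.933)) = 24.0
Qₚ = 24.0 > Kₚ = 1.56, so the reverse reaction proceeds.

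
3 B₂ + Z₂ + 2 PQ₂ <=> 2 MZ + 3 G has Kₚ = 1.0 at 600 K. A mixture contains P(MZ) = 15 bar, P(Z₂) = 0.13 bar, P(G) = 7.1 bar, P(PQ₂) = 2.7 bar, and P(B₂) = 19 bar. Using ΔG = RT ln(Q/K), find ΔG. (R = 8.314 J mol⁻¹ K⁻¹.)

Qₚ = P(MZ)²·P(G)³ / (P(B₂)³·P(Z₂)·P(PQ₂)²) = (15)²·(7.1)³ / ((19)³·(0.13)·(2.7)²) = 12.4
ΔG = RT ln(Qₚ/Kₚ) = (8.314 J mol⁻¹ K⁻¹)(600 K) × ln(12.4/1.0)
   = (4.988 kJ/mol)(2.518) = 12.6 kJ/mol
ΔG > 0, so the forward reaction is non-spontaneous (proceeds in reverse).

ΔG = 12.6 kJ/mol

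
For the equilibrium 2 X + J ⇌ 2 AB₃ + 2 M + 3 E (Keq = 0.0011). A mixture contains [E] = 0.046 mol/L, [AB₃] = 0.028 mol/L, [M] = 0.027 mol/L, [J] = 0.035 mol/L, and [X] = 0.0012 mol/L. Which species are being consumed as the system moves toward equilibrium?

Q = [AB₃]²·[M]²·[E]³ / ([X]²·[J]) = (0.028)²·(0.027)²·(0.046)³ / ((0.0012)²·(0.035)) = 0.0011
Q = 0.0011 = Keq; the system is at equilibrium.

none (at equilibrium)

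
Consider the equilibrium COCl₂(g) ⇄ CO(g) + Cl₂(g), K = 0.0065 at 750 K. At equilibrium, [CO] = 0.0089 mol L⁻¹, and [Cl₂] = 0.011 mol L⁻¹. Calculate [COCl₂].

[COCl₂] = 0.015 mol L⁻¹

At equilibrium, K = [CO]·[Cl₂] / [COCl₂] = 0.0065.
(0.0089)·(0.011) / ([COCl₂]) = 0.0065
[COCl₂] = 0.0151 = 0.015 mol L⁻¹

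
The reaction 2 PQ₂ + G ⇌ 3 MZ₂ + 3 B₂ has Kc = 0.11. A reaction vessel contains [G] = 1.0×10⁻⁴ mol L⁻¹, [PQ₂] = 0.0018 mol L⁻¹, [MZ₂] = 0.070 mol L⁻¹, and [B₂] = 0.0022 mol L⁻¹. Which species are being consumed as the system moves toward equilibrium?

PQ₂, G (reactants)

Qc = [MZ₂]³·[B₂]³ / ([PQ₂]²·[G]) = (0.070)³·(0.0022)³ / ((0.0018)²·(1.0×10⁻⁴)) = 0.011
Qc = 0.011 < Kc = 0.11: net forward reaction.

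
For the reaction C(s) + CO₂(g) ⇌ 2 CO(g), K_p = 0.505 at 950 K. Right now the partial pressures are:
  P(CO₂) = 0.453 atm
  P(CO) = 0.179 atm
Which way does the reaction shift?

(C is a pure solid — omitted from Q_p.)
Q_p = P(CO)² / P(CO₂) = (0.179)² / (0.453) = 0.0707
Q_p = 0.0707 < K_p = 0.505, so the forward reaction proceeds.

to the right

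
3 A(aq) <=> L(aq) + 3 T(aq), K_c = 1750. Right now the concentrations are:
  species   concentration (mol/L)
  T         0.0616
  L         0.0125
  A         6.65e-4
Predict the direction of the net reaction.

Q_c = [L]·[T]³ / [A]³ = (0.0125)·(0.0616)³ / (6.65e-4)³ = 9940
Q_c = 9940 > K_c = 1750, so the reverse reaction proceeds.

in the reverse direction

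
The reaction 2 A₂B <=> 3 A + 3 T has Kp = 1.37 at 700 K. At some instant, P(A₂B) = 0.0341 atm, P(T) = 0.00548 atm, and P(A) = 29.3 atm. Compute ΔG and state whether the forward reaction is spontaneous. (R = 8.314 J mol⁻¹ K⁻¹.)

Qp = P(A)³·P(T)³ / P(A₂B)² = (29.3)³·(0.00548)³ / (0.0341)² = 3.56
ΔG = RT ln(Qp/Kp) = (8.314 J mol⁻¹ K⁻¹)(700 K) × ln(3.56/1.37)
   = (5.820 kJ/mol)(0.9549) = 5.56 kJ/mol
ΔG > 0, so the forward reaction is non-spontaneous (proceeds in reverse).

ΔG = 5.56 kJ/mol; the forward reaction is non-spontaneous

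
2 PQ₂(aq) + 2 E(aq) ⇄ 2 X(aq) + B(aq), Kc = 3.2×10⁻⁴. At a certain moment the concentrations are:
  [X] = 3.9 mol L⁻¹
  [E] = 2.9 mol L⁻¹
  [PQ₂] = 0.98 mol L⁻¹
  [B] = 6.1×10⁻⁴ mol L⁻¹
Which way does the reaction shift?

in the reverse direction

Qc = [X]²·[B] / ([PQ₂]²·[E]²) = (3.9)²·(6.1×10⁻⁴) / ((0.98)²·(2.9)²) = 0.0011
Qc = 0.0011 > Kc = 3.2×10⁻⁴, so the reverse reaction proceeds.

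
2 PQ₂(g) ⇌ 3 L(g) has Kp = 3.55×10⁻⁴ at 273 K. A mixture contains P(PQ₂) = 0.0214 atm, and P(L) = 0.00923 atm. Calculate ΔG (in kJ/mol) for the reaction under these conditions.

Qp = P(L)³ / P(PQ₂)² = (0.00923)³ / (0.0214)² = 0.00172
ΔG = RT ln(Qp/Kp) = (8.314 J mol⁻¹ K⁻¹)(273 K) × ln(0.00172/3.55×10⁻⁴)
   = (2.270 kJ/mol)(1.578) = 3.58 kJ/mol
ΔG > 0, so the forward reaction is non-spontaneous (proceeds in reverse).

ΔG = 3.58 kJ/mol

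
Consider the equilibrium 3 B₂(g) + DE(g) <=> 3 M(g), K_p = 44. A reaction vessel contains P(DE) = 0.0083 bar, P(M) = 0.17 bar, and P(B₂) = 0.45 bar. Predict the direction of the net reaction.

forward (toward products)

Q_p = P(M)³ / (P(B₂)³·P(DE)) = (0.17)³ / ((0.45)³·(0.0083)) = 6.5
Q_p = 6.5 < K_p = 44, so the forward reaction proceeds.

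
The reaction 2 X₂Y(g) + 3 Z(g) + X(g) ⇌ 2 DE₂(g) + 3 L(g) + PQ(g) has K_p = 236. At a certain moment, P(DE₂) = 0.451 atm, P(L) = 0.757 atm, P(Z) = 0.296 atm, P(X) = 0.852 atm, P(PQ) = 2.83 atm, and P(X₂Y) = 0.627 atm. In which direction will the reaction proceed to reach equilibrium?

Q_p = P(DE₂)²·P(L)³·P(PQ) / (P(X₂Y)²·P(Z)³·P(X)) = (0.451)²·(0.757)³·(2.83) / ((0.627)²·(0.296)³·(0.852)) = 28.7
Q_p = 28.7 < K_p = 236, so the forward reaction proceeds.

forward (toward products)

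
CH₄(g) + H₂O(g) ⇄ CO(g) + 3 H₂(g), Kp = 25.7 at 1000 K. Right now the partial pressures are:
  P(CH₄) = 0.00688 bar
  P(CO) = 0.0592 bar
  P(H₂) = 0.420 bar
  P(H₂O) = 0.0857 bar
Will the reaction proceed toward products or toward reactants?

in the forward direction

Qp = P(CO)·P(H₂)³ / (P(CH₄)·P(H₂O)) = (0.0592)·(0.420)³ / ((0.00688)·(0.0857)) = 7.44
Qp = 7.44 < Kp = 25.7, so the forward reaction proceeds.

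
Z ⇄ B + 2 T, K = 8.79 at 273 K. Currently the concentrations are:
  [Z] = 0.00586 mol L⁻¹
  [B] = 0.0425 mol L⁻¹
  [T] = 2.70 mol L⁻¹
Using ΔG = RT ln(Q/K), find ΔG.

Q = [B]·[T]² / [Z] = (0.0425)·(2.70)² / (0.00586) = 52.9
ΔG = RT ln(Q/K) = (8.314 J mol⁻¹ K⁻¹)(273 K) × ln(52.9/8.79)
   = (2.270 kJ/mol)(1.795) = 4.07 kJ/mol
ΔG > 0, so the forward reaction is non-spontaneous (proceeds in reverse).

ΔG = 4.07 kJ/mol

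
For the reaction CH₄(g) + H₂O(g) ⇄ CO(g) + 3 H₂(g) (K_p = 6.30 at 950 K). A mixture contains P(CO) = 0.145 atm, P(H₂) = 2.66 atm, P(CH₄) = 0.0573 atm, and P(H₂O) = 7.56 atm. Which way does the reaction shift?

neither direction; the system is at equilibrium

Q_p = P(CO)·P(H₂)³ / (P(CH₄)·P(H₂O)) = (0.145)·(2.66)³ / ((0.0573)·(7.56)) = 6.30
Q_p = 6.30 = K_p, so the system is already at equilibrium.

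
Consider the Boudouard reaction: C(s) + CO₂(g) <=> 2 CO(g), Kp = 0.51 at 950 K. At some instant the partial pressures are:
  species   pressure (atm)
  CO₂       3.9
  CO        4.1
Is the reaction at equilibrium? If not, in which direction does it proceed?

reverse (toward reactants)

(C is a pure solid — omitted from Qp.)
Qp = P(CO)² / P(CO₂) = (4.1)² / (3.9) = 4.3
Qp = 4.3 > Kp = 0.51, so the reverse reaction proceeds.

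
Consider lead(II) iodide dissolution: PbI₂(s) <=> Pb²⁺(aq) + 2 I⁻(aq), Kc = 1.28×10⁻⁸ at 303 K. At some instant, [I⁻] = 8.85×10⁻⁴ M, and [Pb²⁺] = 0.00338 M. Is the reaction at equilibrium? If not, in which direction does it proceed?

(PbI₂ is a pure solid — omitted from Qc.)
Qc = [Pb²⁺]·[I⁻]² = (0.00338)·(8.85×10⁻⁴)² = 2.65×10⁻⁹
Qc = 2.65×10⁻⁹ < Kc = 1.28×10⁻⁸, so the forward reaction proceeds.

forward (toward products)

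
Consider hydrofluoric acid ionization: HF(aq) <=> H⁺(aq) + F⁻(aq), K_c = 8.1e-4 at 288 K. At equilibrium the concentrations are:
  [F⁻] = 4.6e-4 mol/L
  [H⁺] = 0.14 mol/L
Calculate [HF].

At equilibrium, K_c = [H⁺]·[F⁻] / [HF] = 8.1e-4.
(0.14)·(4.6e-4) / ([HF]) = 8.1e-4
[HF] = 0.0795 = 0.080 mol/L

[HF] = 0.080 mol/L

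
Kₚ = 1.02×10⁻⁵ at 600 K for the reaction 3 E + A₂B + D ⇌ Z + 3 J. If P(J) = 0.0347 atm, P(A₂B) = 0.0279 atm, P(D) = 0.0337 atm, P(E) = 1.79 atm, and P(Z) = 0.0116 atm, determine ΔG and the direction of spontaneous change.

Qₚ = P(Z)·P(J)³ / (P(E)³·P(A₂B)·P(D)) = (0.0116)·(0.0347)³ / ((1.79)³·(0.0279)·(0.0337)) = 8.99×10⁻⁵
ΔG = RT ln(Qₚ/Kₚ) = (8.314 J mol⁻¹ K⁻¹)(600 K) × ln(8.99×10⁻⁵/1.02×10⁻⁵)
   = (4.988 kJ/mol)(2.176) = 10.9 kJ/mol
ΔG > 0, so the forward reaction is non-spontaneous (proceeds in reverse).

ΔG = 10.9 kJ/mol; the forward reaction is non-spontaneous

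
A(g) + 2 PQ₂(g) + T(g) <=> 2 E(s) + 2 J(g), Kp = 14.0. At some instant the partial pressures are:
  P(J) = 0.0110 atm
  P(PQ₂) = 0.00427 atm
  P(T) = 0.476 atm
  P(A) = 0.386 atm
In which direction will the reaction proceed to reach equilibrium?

to the left

(E is a pure solid — omitted from Qp.)
Qp = P(J)² / (P(A)·P(PQ₂)²·P(T)) = (0.0110)² / ((0.386)·(0.00427)²·(0.476)) = 36.1
Qp = 36.1 > Kp = 14.0, so the reverse reaction proceeds.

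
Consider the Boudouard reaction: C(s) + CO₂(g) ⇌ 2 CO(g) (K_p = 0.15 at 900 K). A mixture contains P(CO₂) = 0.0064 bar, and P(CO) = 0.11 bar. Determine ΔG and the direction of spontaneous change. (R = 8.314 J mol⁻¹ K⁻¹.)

(C is a pure solid — omitted from Q_p.)
Q_p = P(CO)² / P(CO₂) = (0.11)² / (0.0064) = 1.89
ΔG = RT ln(Q_p/K_p) = (8.314 J mol⁻¹ K⁻¹)(900 K) × ln(1.89/0.15)
   = (7.483 kJ/mol)(2.534) = 19.0 kJ/mol
ΔG > 0, so the forward reaction is non-spontaneous (proceeds in reverse).

ΔG = 19.0 kJ/mol; the forward reaction is non-spontaneous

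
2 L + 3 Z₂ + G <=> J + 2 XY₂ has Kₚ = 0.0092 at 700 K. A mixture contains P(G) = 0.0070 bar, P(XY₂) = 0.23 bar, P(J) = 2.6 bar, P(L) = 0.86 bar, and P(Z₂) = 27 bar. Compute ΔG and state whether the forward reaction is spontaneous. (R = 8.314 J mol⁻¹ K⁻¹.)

Qₚ = P(J)·P(XY₂)² / (P(L)²·P(Z₂)³·P(G)) = (2.6)·(0.23)² / ((0.86)²·(27)³·(0.0070)) = 0.00135
ΔG = RT ln(Qₚ/Kₚ) = (8.314 J mol⁻¹ K⁻¹)(700 K) × ln(0.00135/0.0092)
   = (5.820 kJ/mol)(-1.919) = -11.2 kJ/mol
ΔG < 0, so the forward reaction is spontaneous (proceeds forward).

ΔG = -11.2 kJ/mol; the forward reaction is spontaneous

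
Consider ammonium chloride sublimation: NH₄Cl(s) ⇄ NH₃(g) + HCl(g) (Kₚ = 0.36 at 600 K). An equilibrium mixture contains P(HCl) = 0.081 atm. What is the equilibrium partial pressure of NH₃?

P(NH₃) = 4.4 atm

(NH₄Cl is a pure solid — omitted from Kₚ.)
At equilibrium, Kₚ = P(NH₃)·P(HCl) = 0.36.
(P(NH₃))·(0.081) = 0.36
P(NH₃) = 4.44 = 4.4 atm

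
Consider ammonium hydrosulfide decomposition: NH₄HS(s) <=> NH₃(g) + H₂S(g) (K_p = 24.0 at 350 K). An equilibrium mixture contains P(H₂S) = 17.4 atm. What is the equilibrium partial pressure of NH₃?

P(NH₃) = 1.38 atm

(NH₄HS is a pure solid — omitted from K_p.)
At equilibrium, K_p = P(NH₃)·P(H₂S) = 24.0.
(P(NH₃))·(17.4) = 24.0
P(NH₃) = 1.38 atm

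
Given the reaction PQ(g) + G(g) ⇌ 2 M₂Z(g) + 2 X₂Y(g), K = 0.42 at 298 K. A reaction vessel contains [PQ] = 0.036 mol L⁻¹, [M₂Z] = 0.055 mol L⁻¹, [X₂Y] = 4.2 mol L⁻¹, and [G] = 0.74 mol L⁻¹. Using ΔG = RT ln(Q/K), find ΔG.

ΔG = 3.87 kJ/mol

Q = [M₂Z]²·[X₂Y]² / ([PQ]·[G]) = (0.055)²·(4.2)² / ((0.036)·(0.74)) = 2.00
ΔG = RT ln(Q/K) = (8.314 J mol⁻¹ K⁻¹)(298 K) × ln(2.00/0.42)
   = (2.478 kJ/mol)(1.561) = 3.87 kJ/mol
ΔG > 0, so the forward reaction is non-spontaneous (proceeds in reverse).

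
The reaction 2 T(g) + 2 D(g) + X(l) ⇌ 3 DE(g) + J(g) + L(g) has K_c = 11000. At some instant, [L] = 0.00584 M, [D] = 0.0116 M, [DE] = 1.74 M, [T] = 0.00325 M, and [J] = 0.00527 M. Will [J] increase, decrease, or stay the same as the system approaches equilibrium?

decrease

(X is a pure liquid — omitted from Q_c.)
Q_c = [DE]³·[J]·[L] / ([T]²·[D]²) = (1.74)³·(0.00527)·(0.00584) / ((0.00325)²·(0.0116)²) = 1.14e5
Q_c = 1.14e5 > K_c = 11000: net reverse reaction.
J is a product, so it decreases.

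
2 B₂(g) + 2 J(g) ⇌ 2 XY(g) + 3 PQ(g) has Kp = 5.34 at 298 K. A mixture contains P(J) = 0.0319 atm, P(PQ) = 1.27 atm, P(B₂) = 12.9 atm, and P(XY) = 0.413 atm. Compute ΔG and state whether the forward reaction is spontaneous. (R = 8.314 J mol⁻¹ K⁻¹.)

ΔG = -2.36 kJ/mol; the forward reaction is spontaneous

Qp = P(XY)²·P(PQ)³ / (P(B₂)²·P(J)²) = (0.413)²·(1.27)³ / ((12.9)²·(0.0319)²) = 2.06
ΔG = RT ln(Qp/Kp) = (8.314 J mol⁻¹ K⁻¹)(298 K) × ln(2.06/5.34)
   = (2.478 kJ/mol)(-0.9525) = -2.36 kJ/mol
ΔG < 0, so the forward reaction is spontaneous (proceeds forward).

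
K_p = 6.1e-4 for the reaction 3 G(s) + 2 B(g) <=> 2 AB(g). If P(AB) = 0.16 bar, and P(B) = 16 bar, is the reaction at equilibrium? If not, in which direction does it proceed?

in the forward direction

(G is a pure solid — omitted from Q_p.)
Q_p = P(AB)² / P(B)² = (0.16)² / (16)² = 1.0e-4
Q_p = 1.0e-4 < K_p = 6.1e-4, so the forward reaction proceeds.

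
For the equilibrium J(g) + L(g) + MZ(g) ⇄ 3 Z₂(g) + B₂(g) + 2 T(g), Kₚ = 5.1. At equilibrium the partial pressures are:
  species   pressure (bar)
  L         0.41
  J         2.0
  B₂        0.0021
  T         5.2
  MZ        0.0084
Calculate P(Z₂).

P(Z₂) = 0.85 bar

At equilibrium, Kₚ = P(Z₂)³·P(B₂)·P(T)² / (P(J)·P(L)·P(MZ)) = 5.1.
(P(Z₂))³·(0.0021)·(5.2)² / ((2.0)·(0.41)·(0.0084)) = 5.1
P(Z₂)³ = 0.619 ⇒ P(Z₂) = 0.85 bar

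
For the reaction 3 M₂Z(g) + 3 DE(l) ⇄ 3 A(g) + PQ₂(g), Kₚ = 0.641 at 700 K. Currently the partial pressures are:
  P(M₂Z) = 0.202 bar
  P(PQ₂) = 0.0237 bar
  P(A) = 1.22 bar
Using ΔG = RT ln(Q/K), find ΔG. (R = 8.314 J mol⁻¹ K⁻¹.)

ΔG = 12.2 kJ/mol

(DE is a pure liquid — omitted from Qₚ.)
Qₚ = P(A)³·P(PQ₂) / P(M₂Z)³ = (1.22)³·(0.0237) / (0.202)³ = 5.22
ΔG = RT ln(Qₚ/Kₚ) = (8.314 J mol⁻¹ K⁻¹)(700 K) × ln(5.22/0.641)
   = (5.820 kJ/mol)(2.097) = 12.2 kJ/mol
ΔG > 0, so the forward reaction is non-spontaneous (proceeds in reverse).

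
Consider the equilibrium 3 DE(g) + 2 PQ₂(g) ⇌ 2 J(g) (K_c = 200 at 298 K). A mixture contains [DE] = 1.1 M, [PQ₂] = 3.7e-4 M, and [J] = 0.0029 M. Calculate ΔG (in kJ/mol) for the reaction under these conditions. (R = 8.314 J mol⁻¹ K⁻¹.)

Q_c = [J]² / ([DE]³·[PQ₂]²) = (0.0029)² / ((1.1)³·(3.7e-4)²) = 46.2
ΔG = RT ln(Q_c/K_c) = (8.314 J mol⁻¹ K⁻¹)(298 K) × ln(46.2/200)
   = (2.478 kJ/mol)(-1.465) = -3.63 kJ/mol
ΔG < 0, so the forward reaction is spontaneous (proceeds forward).

ΔG = -3.63 kJ/mol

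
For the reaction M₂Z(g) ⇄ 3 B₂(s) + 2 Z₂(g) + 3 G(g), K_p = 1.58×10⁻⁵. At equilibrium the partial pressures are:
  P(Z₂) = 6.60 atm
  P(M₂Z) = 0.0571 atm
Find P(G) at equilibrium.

(B₂ is a pure solid — omitted from K_p.)
At equilibrium, K_p = P(Z₂)²·P(G)³ / P(M₂Z) = 1.58×10⁻⁵.
(6.60)²·(P(G))³ / (0.0571) = 1.58×10⁻⁵
P(G)³ = 2.07×10⁻⁸ ⇒ P(G) = 0.00275 atm

P(G) = 0.00275 atm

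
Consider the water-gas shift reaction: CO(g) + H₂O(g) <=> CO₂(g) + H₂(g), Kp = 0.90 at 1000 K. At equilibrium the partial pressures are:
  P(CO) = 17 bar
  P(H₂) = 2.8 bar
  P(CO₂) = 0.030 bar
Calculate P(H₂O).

At equilibrium, Kp = P(CO₂)·P(H₂) / (P(CO)·P(H₂O)) = 0.90.
(0.030)·(2.8) / ((17)·(P(H₂O))) = 0.90
P(H₂O) = 0.00549 = 0.0055 bar

P(H₂O) = 0.0055 bar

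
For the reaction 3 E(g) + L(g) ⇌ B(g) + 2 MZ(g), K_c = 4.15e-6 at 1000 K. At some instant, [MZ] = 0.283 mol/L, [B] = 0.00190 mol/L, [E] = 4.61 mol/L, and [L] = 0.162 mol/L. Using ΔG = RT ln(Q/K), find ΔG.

Q_c = [B]·[MZ]² / ([E]³·[L]) = (0.00190)·(0.283)² / ((4.61)³·(0.162)) = 9.59e-6
ΔG = RT ln(Q_c/K_c) = (8.314 J mol⁻¹ K⁻¹)(1000 K) × ln(9.59e-6/4.15e-6)
   = (8.314 kJ/mol)(0.8376) = 6.96 kJ/mol
ΔG > 0, so the forward reaction is non-spontaneous (proceeds in reverse).

ΔG = 6.96 kJ/mol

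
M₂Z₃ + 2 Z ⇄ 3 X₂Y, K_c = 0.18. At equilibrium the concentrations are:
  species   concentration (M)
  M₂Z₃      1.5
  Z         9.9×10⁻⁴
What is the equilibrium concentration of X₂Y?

[X₂Y] = 0.0064 M

At equilibrium, K_c = [X₂Y]³ / ([M₂Z₃]·[Z]²) = 0.18.
([X₂Y])³ / ((1.5)·(9.9×10⁻⁴)²) = 0.18
[X₂Y]³ = 2.65×10⁻⁷ ⇒ [X₂Y] = 0.0064 M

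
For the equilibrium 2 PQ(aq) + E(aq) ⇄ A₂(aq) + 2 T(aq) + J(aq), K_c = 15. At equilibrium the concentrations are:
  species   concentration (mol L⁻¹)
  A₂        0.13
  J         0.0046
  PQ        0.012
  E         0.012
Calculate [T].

[T] = 0.21 mol L⁻¹

At equilibrium, K_c = [A₂]·[T]²·[J] / ([PQ]²·[E]) = 15.
(0.13)·([T])²·(0.0046) / ((0.012)²·(0.012)) = 15
[T]² = 0.0433 ⇒ [T] = 0.21 mol L⁻¹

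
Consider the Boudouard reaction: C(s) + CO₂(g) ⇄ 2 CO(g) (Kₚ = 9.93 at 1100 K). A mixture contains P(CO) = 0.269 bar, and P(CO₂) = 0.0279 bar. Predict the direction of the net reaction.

(C is a pure solid — omitted from Qₚ.)
Qₚ = P(CO)² / P(CO₂) = (0.269)² / (0.0279) = 2.59
Qₚ = 2.59 < Kₚ = 9.93, so the forward reaction proceeds.

toward products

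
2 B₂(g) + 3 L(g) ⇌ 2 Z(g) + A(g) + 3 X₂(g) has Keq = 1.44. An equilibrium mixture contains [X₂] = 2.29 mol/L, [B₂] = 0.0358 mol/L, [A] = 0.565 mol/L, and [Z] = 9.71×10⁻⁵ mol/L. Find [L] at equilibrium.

At equilibrium, Keq = [Z]²·[A]·[X₂]³ / ([B₂]²·[L]³) = 1.44.
(9.71×10⁻⁵)²·(0.565)·(2.29)³ / ((0.0358)²·([L])³) = 1.44
[L]³ = 3.47×10⁻⁵ ⇒ [L] = 0.0326 mol/L

[L] = 0.0326 mol/L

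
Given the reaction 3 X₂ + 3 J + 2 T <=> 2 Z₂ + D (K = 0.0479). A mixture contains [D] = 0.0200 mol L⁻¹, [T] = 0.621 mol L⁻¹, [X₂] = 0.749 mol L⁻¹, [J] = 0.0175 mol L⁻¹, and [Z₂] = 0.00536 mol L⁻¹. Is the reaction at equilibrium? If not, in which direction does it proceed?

Q = [Z₂]²·[D] / ([X₂]³·[J]³·[T]²) = (0.00536)²·(0.0200) / ((0.749)³·(0.0175)³·(0.621)²) = 0.662
Q = 0.662 > K = 0.0479, so the reverse reaction proceeds.

in the reverse direction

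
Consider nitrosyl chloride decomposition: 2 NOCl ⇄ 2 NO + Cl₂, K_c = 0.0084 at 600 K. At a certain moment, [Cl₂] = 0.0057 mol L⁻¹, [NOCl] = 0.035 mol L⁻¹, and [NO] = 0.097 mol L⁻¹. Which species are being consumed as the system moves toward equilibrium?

NO, Cl₂ (products)

Q_c = [NO]²·[Cl₂] / [NOCl]² = (0.097)²·(0.0057) / (0.035)² = 0.044
Q_c = 0.044 > K_c = 0.0084: net reverse reaction.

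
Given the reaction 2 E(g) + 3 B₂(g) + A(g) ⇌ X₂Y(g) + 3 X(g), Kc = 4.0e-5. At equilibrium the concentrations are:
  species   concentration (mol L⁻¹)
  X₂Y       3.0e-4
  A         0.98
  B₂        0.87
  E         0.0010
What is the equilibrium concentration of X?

At equilibrium, Kc = [X₂Y]·[X]³ / ([E]²·[B₂]³·[A]) = 4.0e-5.
(3.0e-4)·([X])³ / ((0.0010)²·(0.87)³·(0.98)) = 4.0e-5
[X]³ = 8.60e-8 ⇒ [X] = 0.0044 mol L⁻¹

[X] = 0.0044 mol L⁻¹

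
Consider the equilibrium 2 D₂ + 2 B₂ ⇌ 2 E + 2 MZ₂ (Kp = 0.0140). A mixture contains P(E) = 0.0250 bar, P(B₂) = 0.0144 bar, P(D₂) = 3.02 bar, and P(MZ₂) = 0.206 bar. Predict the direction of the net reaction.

Qp = P(E)²·P(MZ₂)² / (P(D₂)²·P(B₂)²) = (0.0250)²·(0.206)² / ((3.02)²·(0.0144)²) = 0.0140
Qp = 0.0140 = Kp, so the system is already at equilibrium.

at equilibrium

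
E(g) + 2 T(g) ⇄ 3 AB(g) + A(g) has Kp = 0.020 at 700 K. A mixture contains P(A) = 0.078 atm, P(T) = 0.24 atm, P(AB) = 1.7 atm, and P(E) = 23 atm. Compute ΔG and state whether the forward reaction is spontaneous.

Qp = P(AB)³·P(A) / (P(E)·P(T)²) = (1.7)³·(0.078) / ((23)·(0.24)²) = 0.289
ΔG = RT ln(Qp/Kp) = (8.314 J mol⁻¹ K⁻¹)(700 K) × ln(0.289/0.020)
   = (5.820 kJ/mol)(2.671) = 15.5 kJ/mol
ΔG > 0, so the forward reaction is non-spontaneous (proceeds in reverse).

ΔG = 15.5 kJ/mol; the forward reaction is non-spontaneous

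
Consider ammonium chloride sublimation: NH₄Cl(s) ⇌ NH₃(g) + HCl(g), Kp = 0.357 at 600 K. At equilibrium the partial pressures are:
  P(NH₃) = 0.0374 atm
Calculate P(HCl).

P(HCl) = 9.55 atm

(NH₄Cl is a pure solid — omitted from Kp.)
At equilibrium, Kp = P(NH₃)·P(HCl) = 0.357.
(0.0374)·(P(HCl)) = 0.357
P(HCl) = 9.55 atm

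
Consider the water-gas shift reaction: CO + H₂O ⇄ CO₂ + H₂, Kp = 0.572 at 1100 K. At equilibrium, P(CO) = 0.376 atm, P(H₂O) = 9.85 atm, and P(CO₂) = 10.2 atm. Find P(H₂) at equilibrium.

P(H₂) = 0.208 atm

At equilibrium, Kp = P(CO₂)·P(H₂) / (P(CO)·P(H₂O)) = 0.572.
(10.2)·(P(H₂)) / ((0.376)·(9.85)) = 0.572
P(H₂) = 0.208 atm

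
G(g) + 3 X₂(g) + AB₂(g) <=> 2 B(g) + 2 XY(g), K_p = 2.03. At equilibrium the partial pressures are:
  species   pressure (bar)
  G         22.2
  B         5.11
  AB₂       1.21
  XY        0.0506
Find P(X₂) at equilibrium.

P(X₂) = 0.107 bar

At equilibrium, K_p = P(B)²·P(XY)² / (P(G)·P(X₂)³·P(AB₂)) = 2.03.
(5.11)²·(0.0506)² / ((22.2)·(P(X₂))³·(1.21)) = 2.03
P(X₂)³ = 0.00123 ⇒ P(X₂) = 0.107 bar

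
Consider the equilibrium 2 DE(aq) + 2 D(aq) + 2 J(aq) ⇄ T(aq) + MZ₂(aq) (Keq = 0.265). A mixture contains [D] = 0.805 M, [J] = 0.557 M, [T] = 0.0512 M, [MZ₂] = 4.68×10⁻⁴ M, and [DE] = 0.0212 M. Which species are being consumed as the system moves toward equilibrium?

none (at equilibrium)

Q = [T]·[MZ₂] / ([DE]²·[D]²·[J]²) = (0.0512)·(4.68×10⁻⁴) / ((0.0212)²·(0.805)²·(0.557)²) = 0.265
Q = 0.265 = Keq; the system is at equilibrium.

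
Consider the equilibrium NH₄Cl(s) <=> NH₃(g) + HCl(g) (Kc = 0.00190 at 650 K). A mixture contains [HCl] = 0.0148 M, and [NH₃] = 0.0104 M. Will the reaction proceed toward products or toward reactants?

toward products

(NH₄Cl is a pure solid — omitted from Qc.)
Qc = [NH₃]·[HCl] = (0.0104)·(0.0148) = 1.54×10⁻⁴
Qc = 1.54×10⁻⁴ < Kc = 0.00190, so the forward reaction proceeds.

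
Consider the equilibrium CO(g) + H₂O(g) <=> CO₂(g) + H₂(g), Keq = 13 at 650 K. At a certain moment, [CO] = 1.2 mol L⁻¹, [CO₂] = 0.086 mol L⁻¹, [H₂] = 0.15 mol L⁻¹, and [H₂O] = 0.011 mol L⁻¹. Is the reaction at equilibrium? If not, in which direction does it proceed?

to the right

Q = [CO₂]·[H₂] / ([CO]·[H₂O]) = (0.086)·(0.15) / ((1.2)·(0.011)) = 0.98
Q = 0.98 < Keq = 13, so the forward reaction proceeds.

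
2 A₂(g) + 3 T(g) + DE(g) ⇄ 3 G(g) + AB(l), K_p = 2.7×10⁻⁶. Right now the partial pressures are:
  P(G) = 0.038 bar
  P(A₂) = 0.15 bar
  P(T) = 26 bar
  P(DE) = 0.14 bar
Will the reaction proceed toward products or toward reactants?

(AB is a pure liquid — omitted from Q_p.)
Q_p = P(G)³ / (P(A₂)²·P(T)³·P(DE)) = (0.038)³ / ((0.15)²·(26)³·(0.14)) = 9.9×10⁻⁷
Q_p = 9.9×10⁻⁷ < K_p = 2.7×10⁻⁶, so the forward reaction proceeds.

to the right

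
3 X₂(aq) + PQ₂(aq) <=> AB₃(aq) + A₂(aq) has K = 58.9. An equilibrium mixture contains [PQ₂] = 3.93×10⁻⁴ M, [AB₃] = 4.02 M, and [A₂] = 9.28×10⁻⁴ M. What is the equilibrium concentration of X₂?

[X₂] = 0.544 M

At equilibrium, K = [AB₃]·[A₂] / ([X₂]³·[PQ₂]) = 58.9.
(4.02)·(9.28×10⁻⁴) / (([X₂])³·(3.93×10⁻⁴)) = 58.9
[X₂]³ = 0.161 ⇒ [X₂] = 0.544 M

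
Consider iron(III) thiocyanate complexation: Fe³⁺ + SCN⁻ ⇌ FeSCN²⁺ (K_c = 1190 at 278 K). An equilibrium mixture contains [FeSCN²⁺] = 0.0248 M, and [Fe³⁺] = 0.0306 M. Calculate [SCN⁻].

[SCN⁻] = 6.81e-4 M

At equilibrium, K_c = [FeSCN²⁺] / ([Fe³⁺]·[SCN⁻]) = 1190.
(0.0248) / ((0.0306)·([SCN⁻])) = 1190
[SCN⁻] = 6.81e-4 M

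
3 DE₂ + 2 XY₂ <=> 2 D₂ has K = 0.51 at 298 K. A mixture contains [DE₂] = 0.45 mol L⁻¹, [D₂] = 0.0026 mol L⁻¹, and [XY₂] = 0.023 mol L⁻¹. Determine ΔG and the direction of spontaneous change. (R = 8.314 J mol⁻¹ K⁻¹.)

Q = [D₂]² / ([DE₂]³·[XY₂]²) = (0.0026)² / ((0.45)³·(0.023)²) = 0.140
ΔG = RT ln(Q/K) = (8.314 J mol⁻¹ K⁻¹)(298 K) × ln(0.140/0.51)
   = (2.478 kJ/mol)(-1.293) = -3.20 kJ/mol
ΔG < 0, so the forward reaction is spontaneous (proceeds forward).

ΔG = -3.20 kJ/mol; the forward reaction is spontaneous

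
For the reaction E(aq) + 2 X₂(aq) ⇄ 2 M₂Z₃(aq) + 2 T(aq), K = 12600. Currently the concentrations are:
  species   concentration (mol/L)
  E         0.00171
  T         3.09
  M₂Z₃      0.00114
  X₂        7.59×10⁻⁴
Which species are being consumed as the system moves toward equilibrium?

none (at equilibrium)

Q = [M₂Z₃]²·[T]² / ([E]·[X₂]²) = (0.00114)²·(3.09)² / ((0.00171)·(7.59×10⁻⁴)²) = 12600
Q = 12600 = K; the system is at equilibrium.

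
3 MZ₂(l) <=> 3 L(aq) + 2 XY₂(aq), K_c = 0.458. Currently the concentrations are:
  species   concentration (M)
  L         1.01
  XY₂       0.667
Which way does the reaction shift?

neither direction; the system is at equilibrium

(MZ₂ is a pure liquid — omitted from Q_c.)
Q_c = [L]³·[XY₂]² = (1.01)³·(0.667)² = 0.458
Q_c = 0.458 = K_c, so the system is already at equilibrium.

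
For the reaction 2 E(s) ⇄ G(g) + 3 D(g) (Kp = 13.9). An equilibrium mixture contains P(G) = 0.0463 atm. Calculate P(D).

(E is a pure solid — omitted from Kp.)
At equilibrium, Kp = P(G)·P(D)³ = 13.9.
(0.0463)·(P(D))³ = 13.9
P(D)³ = 300 ⇒ P(D) = 6.70 atm

P(D) = 6.70 atm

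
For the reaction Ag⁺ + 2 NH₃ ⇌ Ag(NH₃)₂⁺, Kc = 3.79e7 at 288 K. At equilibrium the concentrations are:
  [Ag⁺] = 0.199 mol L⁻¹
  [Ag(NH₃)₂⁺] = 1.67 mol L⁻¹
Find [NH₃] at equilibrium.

At equilibrium, Kc = [Ag(NH₃)₂⁺] / ([Ag⁺]·[NH₃]²) = 3.79e7.
(1.67) / ((0.199)·([NH₃])²) = 3.79e7
[NH₃]² = 2.21e-7 ⇒ [NH₃] = 4.71e-4 mol L⁻¹

[NH₃] = 4.71e-4 mol L⁻¹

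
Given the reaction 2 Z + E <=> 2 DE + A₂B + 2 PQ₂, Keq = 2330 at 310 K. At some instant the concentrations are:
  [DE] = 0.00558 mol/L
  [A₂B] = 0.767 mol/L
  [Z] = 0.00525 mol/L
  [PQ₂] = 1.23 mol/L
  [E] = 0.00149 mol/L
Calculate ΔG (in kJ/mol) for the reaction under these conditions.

ΔG = -2.51 kJ/mol

Q = [DE]²·[A₂B]·[PQ₂]² / ([Z]²·[E]) = (0.00558)²·(0.767)·(1.23)² / ((0.00525)²·(0.00149)) = 880
ΔG = RT ln(Q/Keq) = (8.314 J mol⁻¹ K⁻¹)(310 K) × ln(880/2330)
   = (2.577 kJ/mol)(-0.9737) = -2.51 kJ/mol
ΔG < 0, so the forward reaction is spontaneous (proceeds forward).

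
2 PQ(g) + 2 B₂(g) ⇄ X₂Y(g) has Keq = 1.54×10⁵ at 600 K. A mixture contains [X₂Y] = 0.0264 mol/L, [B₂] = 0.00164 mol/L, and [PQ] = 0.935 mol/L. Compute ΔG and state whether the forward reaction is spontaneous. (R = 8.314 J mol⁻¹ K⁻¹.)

ΔG = -13.1 kJ/mol; the forward reaction is spontaneous

Q = [X₂Y] / ([PQ]²·[B₂]²) = (0.0264) / ((0.935)²·(0.00164)²) = 11200
ΔG = RT ln(Q/Keq) = (8.314 J mol⁻¹ K⁻¹)(600 K) × ln(11200/1.54×10⁵)
   = (4.988 kJ/mol)(-2.621) = -13.1 kJ/mol
ΔG < 0, so the forward reaction is spontaneous (proceeds forward).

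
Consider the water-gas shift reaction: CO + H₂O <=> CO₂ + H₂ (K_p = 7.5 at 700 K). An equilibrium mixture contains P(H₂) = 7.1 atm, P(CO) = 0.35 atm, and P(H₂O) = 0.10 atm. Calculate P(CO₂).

P(CO₂) = 0.037 atm

At equilibrium, K_p = P(CO₂)·P(H₂) / (P(CO)·P(H₂O)) = 7.5.
(P(CO₂))·(7.1) / ((0.35)·(0.10)) = 7.5
P(CO₂) = 0.0370 = 0.037 atm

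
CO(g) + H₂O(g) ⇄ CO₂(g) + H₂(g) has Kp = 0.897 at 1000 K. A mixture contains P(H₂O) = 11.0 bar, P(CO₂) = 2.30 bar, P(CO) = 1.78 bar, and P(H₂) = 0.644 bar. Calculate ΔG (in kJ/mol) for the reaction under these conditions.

ΔG = -20.6 kJ/mol

Qp = P(CO₂)·P(H₂) / (P(CO)·P(H₂O)) = (2.30)·(0.644) / ((1.78)·(11.0)) = 0.0756
ΔG = RT ln(Qp/Kp) = (8.314 J mol⁻¹ K⁻¹)(1000 K) × ln(0.0756/0.897)
   = (8.314 kJ/mol)(-2.474) = -20.6 kJ/mol
ΔG < 0, so the forward reaction is spontaneous (proceeds forward).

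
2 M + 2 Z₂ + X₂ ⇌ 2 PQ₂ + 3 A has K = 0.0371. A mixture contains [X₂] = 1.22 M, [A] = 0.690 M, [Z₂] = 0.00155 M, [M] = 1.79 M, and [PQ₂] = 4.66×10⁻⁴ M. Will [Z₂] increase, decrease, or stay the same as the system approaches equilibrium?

decrease

Q = [PQ₂]²·[A]³ / ([M]²·[Z₂]²·[X₂]) = (4.66×10⁻⁴)²·(0.690)³ / ((1.79)²·(0.00155)²·(1.22)) = 0.00760
Q = 0.00760 < K = 0.0371: net forward reaction.
Z₂ is a reactant, so it decreases.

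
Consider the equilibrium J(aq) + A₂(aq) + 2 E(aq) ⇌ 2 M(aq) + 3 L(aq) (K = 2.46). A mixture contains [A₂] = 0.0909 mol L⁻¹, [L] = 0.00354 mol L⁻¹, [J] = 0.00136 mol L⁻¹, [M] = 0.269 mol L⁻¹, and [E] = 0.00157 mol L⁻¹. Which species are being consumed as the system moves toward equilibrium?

M, L (products)

Q = [M]²·[L]³ / ([J]·[A₂]·[E]²) = (0.269)²·(0.00354)³ / ((0.00136)·(0.0909)·(0.00157)²) = 10.5
Q = 10.5 > K = 2.46: net reverse reaction.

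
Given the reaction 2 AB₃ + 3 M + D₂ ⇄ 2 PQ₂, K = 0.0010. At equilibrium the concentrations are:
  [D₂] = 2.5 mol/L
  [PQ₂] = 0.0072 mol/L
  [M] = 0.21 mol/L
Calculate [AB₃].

At equilibrium, K = [PQ₂]² / ([AB₃]²·[M]³·[D₂]) = 0.0010.
(0.0072)² / (([AB₃])²·(0.21)³·(2.5)) = 0.0010
[AB₃]² = 2.24 ⇒ [AB₃] = 1.5 mol/L

[AB₃] = 1.5 mol/L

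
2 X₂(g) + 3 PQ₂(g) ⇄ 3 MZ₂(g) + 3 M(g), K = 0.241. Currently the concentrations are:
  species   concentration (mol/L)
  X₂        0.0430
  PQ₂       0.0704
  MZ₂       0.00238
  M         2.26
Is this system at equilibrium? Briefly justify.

yes, at equilibrium

Q = [MZ₂]³·[M]³ / ([X₂]²·[PQ₂]³) = (0.00238)³·(2.26)³ / ((0.0430)²·(0.0704)³) = 0.241
Q = 0.241 = K; the system is at equilibrium.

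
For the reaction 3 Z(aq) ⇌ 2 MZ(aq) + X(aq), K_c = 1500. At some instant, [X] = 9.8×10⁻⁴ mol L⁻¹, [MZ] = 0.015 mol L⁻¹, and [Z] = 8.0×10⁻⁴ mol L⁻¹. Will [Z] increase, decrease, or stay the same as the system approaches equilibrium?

decrease

Q_c = [MZ]²·[X] / [Z]³ = (0.015)²·(9.8×10⁻⁴) / (8.0×10⁻⁴)³ = 430
Q_c = 430 < K_c = 1500: net forward reaction.
Z is a reactant, so it decreases.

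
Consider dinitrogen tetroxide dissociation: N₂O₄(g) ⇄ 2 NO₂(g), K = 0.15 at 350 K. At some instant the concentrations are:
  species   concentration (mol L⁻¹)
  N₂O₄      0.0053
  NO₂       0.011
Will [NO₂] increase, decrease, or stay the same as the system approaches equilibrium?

Q = [NO₂]² / [N₂O₄] = (0.011)² / (0.0053) = 0.023
Q = 0.023 < K = 0.15: net forward reaction.
NO₂ is a product, so it increases.

increase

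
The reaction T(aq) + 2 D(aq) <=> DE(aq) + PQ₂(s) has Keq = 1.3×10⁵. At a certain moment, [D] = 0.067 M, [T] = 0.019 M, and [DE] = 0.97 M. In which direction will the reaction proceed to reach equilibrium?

(PQ₂ is a pure solid — omitted from Q.)
Q = [DE] / ([T]·[D]²) = (0.97) / ((0.019)·(0.067)²) = 11000
Q = 11000 < Keq = 1.3×10⁵, so the forward reaction proceeds.

toward products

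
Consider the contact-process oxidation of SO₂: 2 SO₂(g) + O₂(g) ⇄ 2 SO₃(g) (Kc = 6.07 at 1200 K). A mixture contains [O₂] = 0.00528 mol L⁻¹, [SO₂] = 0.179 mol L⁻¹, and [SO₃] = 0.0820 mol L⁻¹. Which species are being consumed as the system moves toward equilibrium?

Qc = [SO₃]² / ([SO₂]²·[O₂]) = (0.0820)² / ((0.179)²·(0.00528)) = 39.7
Qc = 39.7 > Kc = 6.07: net reverse reaction.

SO₃ (products)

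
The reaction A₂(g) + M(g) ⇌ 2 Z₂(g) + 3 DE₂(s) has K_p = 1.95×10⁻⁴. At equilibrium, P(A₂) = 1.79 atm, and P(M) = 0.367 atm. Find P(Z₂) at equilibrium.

P(Z₂) = 0.0113 atm

(DE₂ is a pure solid — omitted from K_p.)
At equilibrium, K_p = P(Z₂)² / (P(A₂)·P(M)) = 1.95×10⁻⁴.
(P(Z₂))² / ((1.79)·(0.367)) = 1.95×10⁻⁴
P(Z₂)² = 1.28×10⁻⁴ ⇒ P(Z₂) = 0.0113 atm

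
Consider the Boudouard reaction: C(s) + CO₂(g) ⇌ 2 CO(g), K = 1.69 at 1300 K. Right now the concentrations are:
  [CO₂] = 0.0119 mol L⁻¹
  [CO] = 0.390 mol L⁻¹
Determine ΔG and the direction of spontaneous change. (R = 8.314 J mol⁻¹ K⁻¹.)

ΔG = 21.9 kJ/mol; the forward reaction is non-spontaneous

(C is a pure solid — omitted from Q.)
Q = [CO]² / [CO₂] = (0.390)² / (0.0119) = 12.8
ΔG = RT ln(Q/K) = (8.314 J mol⁻¹ K⁻¹)(1300 K) × ln(12.8/1.69)
   = (10.81 kJ/mol)(2.025) = 21.9 kJ/mol
ΔG > 0, so the forward reaction is non-spontaneous (proceeds in reverse).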